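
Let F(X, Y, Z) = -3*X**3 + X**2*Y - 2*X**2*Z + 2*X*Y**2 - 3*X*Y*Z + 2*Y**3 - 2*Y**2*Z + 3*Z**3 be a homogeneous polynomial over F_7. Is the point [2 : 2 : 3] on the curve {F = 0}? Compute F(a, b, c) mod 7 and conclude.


F(2,2,3) ≡ 6 (mod 7); P is NOT on the curve.

Evaluate F(2, 2, 3) term-by-term (mod 7).
  -3*X**3 ↦ -3·8·1·1 = -24
  X**2*Y ↦ 1·4·2·1 = 8
  -2*X**2*Z ↦ -2·4·1·3 = -24
  2*X*Y**2 ↦ 2·2·4·1 = 16
  -3*X*Y*Z ↦ -3·2·2·3 = -36
  2*Y**3 ↦ 2·1·8·1 = 16
  -2*Y**2*Z ↦ -2·1·4·3 = -24
  3*Z**3 ↦ 3·1·1·27 = 81
Sum: F(2, 2, 3) = (-24) + (8) + (-24) + (16) + (-36) + (16) + (-24) + (81) = 13.
Reducing mod 7: 13 ≡ 6 (mod 7).
Since F(a, b, c) ≡ 6 ≠ 0 (mod 7), P does NOT lie on the curve.


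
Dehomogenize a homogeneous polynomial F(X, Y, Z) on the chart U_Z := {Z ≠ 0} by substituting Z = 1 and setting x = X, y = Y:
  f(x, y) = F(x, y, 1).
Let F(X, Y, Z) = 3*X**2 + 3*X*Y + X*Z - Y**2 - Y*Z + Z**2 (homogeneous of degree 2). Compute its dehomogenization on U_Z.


f(x, y) = 3*x**2 + 3*x*y + x - y**2 - y + 1

On U_Z we set Z = 1. Each monomial c·X^i·Y^j·Z^k in F becomes c·x^i·y^j·1^k = c·x^i·y^j.
Substituting Z = 1: F(X, Y, 1) = 3*x**2 + 3*x*y + x - y**2 - y + 1.
Note: deg(f) ≤ deg(F) = 2; strict inequality happens when F is divisible by Z (lost terms).


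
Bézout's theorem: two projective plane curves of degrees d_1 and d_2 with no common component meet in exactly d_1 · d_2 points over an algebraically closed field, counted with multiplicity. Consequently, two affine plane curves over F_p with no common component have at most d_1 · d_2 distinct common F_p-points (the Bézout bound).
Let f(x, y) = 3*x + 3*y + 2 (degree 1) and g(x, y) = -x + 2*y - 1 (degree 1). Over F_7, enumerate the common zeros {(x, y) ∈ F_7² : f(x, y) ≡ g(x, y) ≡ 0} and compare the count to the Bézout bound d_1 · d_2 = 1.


Common zeros: {(0, 4)}; count = 1; Bézout bound = 1.

deg(f) = 1, deg(g) = 1, so Bézout bound = 1.
Scan x ∈ F_7. For each x, list the y ∈ F_7 with f(x, y) ≡ 0 and those with g(x, y) ≡ 0 (mod 7); the common zeros in that column are the intersection.
  x = 0: f ≡ 0 at y ∈ {4}; g ≡ 0 at y ∈ {4}; common: {4}.
  x = 1: f ≡ 0 at y ∈ {3}; g ≡ 0 at y ∈ {1}; common: ∅.
  x = 2: f ≡ 0 at y ∈ {2}; g ≡ 0 at y ∈ {5}; common: ∅.
  x = 3: f ≡ 0 at y ∈ {1}; g ≡ 0 at y ∈ {2}; common: ∅.
  x = 4: f ≡ 0 at y ∈ {0}; g ≡ 0 at y ∈ {6}; common: ∅.
  x = 5: f ≡ 0 at y ∈ {6}; g ≡ 0 at y ∈ {3}; common: ∅.
  x = 6: f ≡ 0 at y ∈ {5}; g ≡ 0 at y ∈ {0}; common: ∅.
Collecting: common zeros = {(0, 4)}, so the count is 1.
Comparison with the Bézout bound: 1 ≤ 1 = deg(f)·deg(g), as expected for curves with no common component (the bound is attained).


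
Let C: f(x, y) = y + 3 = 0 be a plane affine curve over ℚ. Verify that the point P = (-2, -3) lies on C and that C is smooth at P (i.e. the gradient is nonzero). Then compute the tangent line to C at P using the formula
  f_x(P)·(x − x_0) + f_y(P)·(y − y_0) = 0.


Tangent line at P: y + 3 = 0.

Step 1: f(-2, -3) = 0, so P lies on C.
Step 2: partial derivatives
  f_x(x, y) = 0, f_y(x, y) = 1.
  f_x(P) = 0, f_y(P) = 1 (gradient nonzero, so P is smooth).
Step 3: tangent line at P: 0·(x − -2) + 1·(y − -3) = 0.
Expanding: y + 3 = 0.


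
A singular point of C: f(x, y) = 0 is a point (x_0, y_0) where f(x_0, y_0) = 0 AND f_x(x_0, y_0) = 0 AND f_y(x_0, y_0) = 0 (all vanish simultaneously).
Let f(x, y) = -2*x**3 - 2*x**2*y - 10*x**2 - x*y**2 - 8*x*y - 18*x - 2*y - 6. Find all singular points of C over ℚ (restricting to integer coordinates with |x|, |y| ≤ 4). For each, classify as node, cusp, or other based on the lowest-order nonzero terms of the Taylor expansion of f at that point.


Singular points: {(-1, -2)}; classification: cusp.

Compute partial derivatives:
  f_x = -6*x**2 - 4*x*y - 20*x - y**2 - 8*y - 18.
  f_y = -2*x**2 - 2*x*y - 8*x - 2.
Scan x_0 ∈ {−4, ..., 4}. For each x_0, f_y(x_0, y) is a polynomial in y; find its integer roots y ∈ {−4, ..., 4}, then test f_x and f at those candidates.
  x = -4: f_y(-4, y) = 8*y - 2; no integer root y with |y| ≤ 4.
  x = -3: f_y(-3, y) = 6*y + 4; no integer root y with |y| ≤ 4.
  x = -2: f_y(-2, y) = 4*y + 6; no integer root y with |y| ≤ 4.
  x = -1: f_y(-1, y) = 2*y + 4; vanishes at y ∈ {-2}. (-1, -2): f_x = 0, f = 0 — SINGULAR.
  x = 0: f_y(0, y) = -2; no integer root y with |y| ≤ 4.
  x = 1: f_y(1, y) = -2*y - 12; no integer root y with |y| ≤ 4.
  x = 2: f_y(2, y) = -4*y - 26; no integer root y with |y| ≤ 4.
  x = 3: f_y(3, y) = -6*y - 44; no integer root y with |y| ≤ 4.
  x = 4: f_y(4, y) = -8*y - 66; no integer root y with |y| ≤ 4.
Only singular point on the grid: (-1, -2).
Classify: substitute x = -1 + u, y = -2 + v and expand: f = -2*u**3 - 2*u**2*v - u*v**2 + v**2.
No constant or linear terms (consistent with a singular point). Quadratic part: v**2. Cubic part: -2*u**3 - 2*u**2*v - u*v**2.
The quadratic part v**2 is a perfect square, so there is a single (double) tangent line v = 0, i.e. y = -2. Restricting the cubic part to that line (v = 0) leaves -2*u**3 ≠ 0, so f is not divisible by v and the branch is v² ≈ 2*u**3 to lowest order — this is a cusp.
Classification: cusp.


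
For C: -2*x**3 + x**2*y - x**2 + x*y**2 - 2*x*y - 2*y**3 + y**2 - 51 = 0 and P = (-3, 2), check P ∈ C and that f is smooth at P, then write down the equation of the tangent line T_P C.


Tangent line at P: -60*x - 17*y - 146 = 0.

Step 1: f(-3, 2) = 0, so P lies on C.
Step 2: partial derivatives
  f_x(x, y) = -6*x**2 + 2*x*y - 2*x + y**2 - 2*y, f_y(x, y) = x**2 + 2*x*y - 2*x - 6*y**2 + 2*y.
  f_x(P) = -60, f_y(P) = -17 (gradient nonzero, so P is smooth).
Step 3: tangent line at P: -60·(x − -3) + -17·(y − 2) = 0.
Expanding: -60*x - 17*y - 146 = 0.


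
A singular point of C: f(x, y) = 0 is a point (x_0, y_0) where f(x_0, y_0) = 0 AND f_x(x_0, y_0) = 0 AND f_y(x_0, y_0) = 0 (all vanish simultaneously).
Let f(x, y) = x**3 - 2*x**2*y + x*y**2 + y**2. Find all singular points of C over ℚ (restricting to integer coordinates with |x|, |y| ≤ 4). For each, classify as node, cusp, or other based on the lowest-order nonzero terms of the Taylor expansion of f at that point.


Singular points: {(0, 0)}; classification: cusp.

Compute partial derivatives:
  f_x = 3*x**2 - 4*x*y + y**2.
  f_y = -2*x**2 + 2*x*y + 2*y.
Scan x_0 ∈ {−4, ..., 4}. For each x_0, f_y(x_0, y) is a polynomial in y; find its integer roots y ∈ {−4, ..., 4}, then test f_x and f at those candidates.
  x = -4: f_y(-4, y) = -6*y - 32; no integer root y with |y| ≤ 4.
  x = -3: f_y(-3, y) = -4*y - 18; no integer root y with |y| ≤ 4.
  x = -2: f_y(-2, y) = -2*y - 8; vanishes at y ∈ {-4}. (-2, -4): f_x = -4 ≠ 0.
  x = -1: f_y(-1, y) = -2; no integer root y with |y| ≤ 4.
  x = 0: f_y(0, y) = 2*y; vanishes at y ∈ {0}. (0, 0): f_x = 0, f = 0 — SINGULAR.
  x = 1: f_y(1, y) = 4*y - 2; no integer root y with |y| ≤ 4.
  x = 2: f_y(2, y) = 6*y - 8; no integer root y with |y| ≤ 4.
  x = 3: f_y(3, y) = 8*y - 18; no integer root y with |y| ≤ 4.
  x = 4: f_y(4, y) = 10*y - 32; no integer root y with |y| ≤ 4.
Only singular point on the grid: (0, 0).
Classify: substitute x = 0 + u, y = 0 + v and expand: f = u**3 - 2*u**2*v + u*v**2 + v**2.
No constant or linear terms (consistent with a singular point). Quadratic part: v**2. Cubic part: u**3 - 2*u**2*v + u*v**2.
The quadratic part v**2 is a perfect square, so there is a single (double) tangent line v = 0, i.e. y = 0. Restricting the cubic part to that line (v = 0) leaves u**3 ≠ 0, so f is not divisible by v and the branch is v² ≈ -u**3 to lowest order — this is a cusp.
Classification: cusp.


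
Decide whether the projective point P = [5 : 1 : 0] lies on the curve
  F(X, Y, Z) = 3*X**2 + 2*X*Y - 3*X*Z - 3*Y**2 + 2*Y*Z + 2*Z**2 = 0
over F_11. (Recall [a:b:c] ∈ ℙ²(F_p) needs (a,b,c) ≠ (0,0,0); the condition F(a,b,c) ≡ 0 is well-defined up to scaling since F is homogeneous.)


F(5,1,0) ≡ 5 (mod 11); P is NOT on the curve.

Evaluate F(5, 1, 0) term-by-term (mod 11).
  3*X**2 ↦ 3·25·1·1 = 75
  2*X*Y ↦ 2·5·1·1 = 10
  -3*X*Z ↦ -3·5·1·0 = 0
  -3*Y**2 ↦ -3·1·1·1 = -3
  2*Y*Z ↦ 2·1·1·0 = 0
  2*Z**2 ↦ 2·1·1·0 = 0
Sum: F(5, 1, 0) = (75) + (10) + (0) + (-3) + (0) + (0) = 82.
Reducing mod 11: 82 ≡ 5 (mod 11).
Since F(a, b, c) ≡ 5 ≠ 0 (mod 11), P does NOT lie on the curve.


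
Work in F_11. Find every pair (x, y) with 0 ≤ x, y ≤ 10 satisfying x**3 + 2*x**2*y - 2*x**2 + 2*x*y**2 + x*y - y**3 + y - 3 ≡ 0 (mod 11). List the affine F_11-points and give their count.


Affine F_11-points: {(2, 1), (3, 1), (3, 2), (3, 3), (6, 1), (7, 0), (7, 6), (7, 8), (9, 5)}; count = 9.

For each of the 121 pairs (x, y) ∈ F_11², evaluate f(x, y) mod 11. Record the zeros.
  x = 0: [0↦8, 1↦8, 2↦2, 3↦6, 4↦3, 5↦9, 6↦7, 7↦2, 8↦10, 9↦3, 10↦8]  zeros at y ∈ ∅
  x = 1: [0↦7, 1↦1, 2↦4, 3↦10, 4↦2, 5↦7, 6↦8, 7↦10, 8↦7, 9↦4, 10↦6]  zeros at y ∈ ∅
  x = 2: [0↦8, 1↦0, 2↦5, 3↦6, 4↦8, 5↦5, 6↦2, 7↦4, 8↦5, 9↦10, 10↦2]  zeros at y ∈ {1}
  x = 3: [0↦6, 1↦0, 2↦0, 3↦0, 4↦5, 5↦9, 6↦6, 7↦1, 8↦10, 9↦5, 10↦2]  zeros at y ∈ {1, 2, 3}
  x = 4: [0↦7, 1↦7, 2↦6, 3↦9, 4↦10, 5↦3, 6↦4, 7↦7, 8↦6, 9↦6, 10↦1]  zeros at y ∈ ∅
  x = 5: [0↦6, 1↦5, 2↦7, 3↦6, 4↦7, 5↦4, 6↦2, 7↦6, 8↦10, 9↦8, 10↦5]  zeros at y ∈ ∅
  x = 6: [0↦9, 1↦0, 2↦9, 3↦8, 4↦2, 5↦7, 6↦6, 7↦4, 8↦6, 9↦6, 10↦9]  zeros at y ∈ {1}
  x = 7: [0↦0, 1↦9, 2↦7, 3↦10, 4↦1, 5↦7, 6↦0, 7↦7, 8↦0, 9↦6, 10↦8]  zeros at y ∈ {0, 6, 8}
  x = 8: [0↦7, 1↦5, 2↦7, 3↦7, 4↦10, 5↦10, 6↦1, 7↦10, 8↦9, 9↦3, 10↦8]  zeros at y ∈ ∅
  x = 9: [0↦3, 1↦5, 2↦4, 3↦5, 4↦2, 5↦0, 6↦4, 7↦8, 8↦6, 9↦3, 10↦4]  zeros at y ∈ {5}
  x = 10: [0↦5, 1↦4, 2↦4, 3↦10, 4↦5, 5↦5, 6↦4, 7↦7, 8↦8, 9↦1, 10↦2]  zeros at y ∈ ∅
Collecting zeros: affine points = {(2, 1), (3, 1), (3, 2), (3, 3), (6, 1), (7, 0), (7, 6), (7, 8), (9, 5)}.
Total count |C(F_11)_aff| = 9.


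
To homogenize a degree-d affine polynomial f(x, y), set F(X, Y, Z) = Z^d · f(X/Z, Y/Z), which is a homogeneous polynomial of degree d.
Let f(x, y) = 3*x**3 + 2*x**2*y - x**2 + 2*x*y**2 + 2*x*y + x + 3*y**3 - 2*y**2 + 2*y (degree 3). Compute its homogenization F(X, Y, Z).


F(X, Y, Z) = 3*X**3 + 2*X**2*Y - X**2*Z + 2*X*Y**2 + 2*X*Y*Z + X*Z**2 + 3*Y**3 - 2*Y**2*Z + 2*Y*Z**2

deg(f) = 3.
Substitute x = X/Z, y = Y/Z into f, then multiply by Z^3.
  monomial 3·x^3·y^0 ↦ 3·X^3·Y^0·Z^0.
  monomial 2·x^2·y^1 ↦ 2·X^2·Y^1·Z^0.
  monomial -1·x^2·y^0 ↦ -1·X^2·Y^0·Z^1.
  monomial 2·x^1·y^2 ↦ 2·X^1·Y^2·Z^0.
  monomial 2·x^1·y^1 ↦ 2·X^1·Y^1·Z^1.
  monomial 1·x^1·y^0 ↦ 1·X^1·Y^0·Z^2.
  monomial 3·x^0·y^3 ↦ 3·X^0·Y^3·Z^0.
  monomial -2·x^0·y^2 ↦ -2·X^0·Y^2·Z^1.
  monomial 2·x^0·y^1 ↦ 2·X^0·Y^1·Z^2.
Collecting: F(X, Y, Z) = 3*X**3 + 2*X**2*Y - X**2*Z + 2*X*Y**2 + 2*X*Y*Z + X*Z**2 + 3*Y**3 - 2*Y**2*Z + 2*Y*Z**2.


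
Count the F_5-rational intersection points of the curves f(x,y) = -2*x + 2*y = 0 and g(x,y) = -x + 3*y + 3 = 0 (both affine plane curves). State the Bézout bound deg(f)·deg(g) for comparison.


Common zeros: {(1, 1)}; count = 1; Bézout bound = 1.

deg(f) = 1, deg(g) = 1, so Bézout bound = 1.
Scan x ∈ F_5. For each x, list the y ∈ F_5 with f(x, y) ≡ 0 and those with g(x, y) ≡ 0 (mod 5); the common zeros in that column are the intersection.
  x = 0: f ≡ 0 at y ∈ {0}; g ≡ 0 at y ∈ {4}; common: ∅.
  x = 1: f ≡ 0 at y ∈ {1}; g ≡ 0 at y ∈ {1}; common: {1}.
  x = 2: f ≡ 0 at y ∈ {2}; g ≡ 0 at y ∈ {3}; common: ∅.
  x = 3: f ≡ 0 at y ∈ {3}; g ≡ 0 at y ∈ {0}; common: ∅.
  x = 4: f ≡ 0 at y ∈ {4}; g ≡ 0 at y ∈ {2}; common: ∅.
Collecting: common zeros = {(1, 1)}, so the count is 1.
Comparison with the Bézout bound: 1 ≤ 1 = deg(f)·deg(g), as expected for curves with no common component (the bound is attained).


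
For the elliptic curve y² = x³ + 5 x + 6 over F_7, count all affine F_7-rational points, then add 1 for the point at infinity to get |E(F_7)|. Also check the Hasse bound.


Affine points = {(5, 3), (5, 4), (6, 0)}; affine count = 3; |E(F_7)| = 4.

Discriminant check: Δ ∝ 4a³ + 27b² = 4·5³ + 27·6² = 4·125 + 27·36 ≡ 2 (mod 7). Nonzero ⇒ E is nonsingular.
For each x ∈ F_7, compute rhs = x³ + 5·x + 6 mod 7, then count y ∈ F_7 with y² ≡ rhs.
  x = 0: rhs = 6, matching y values: none (0 points).
  x = 1: rhs = 5, matching y values: none (0 points).
  x = 2: rhs = 3, matching y values: none (0 points).
  x = 3: rhs = 6, matching y values: none (0 points).
  x = 4: rhs = 6, matching y values: none (0 points).
  x = 5: rhs = 2, matching y values: 3, 4 (2 points).
  x = 6: rhs = 0, matching y values: 0 (1 points).
Total affine count: 3.
Full point count |E(F_7)| = 3 + 1 = 4.
Hasse bound: |4 − (7+1)| = |-4| = 4 ≤ 2√7 ≈ 5.2915 ✓.


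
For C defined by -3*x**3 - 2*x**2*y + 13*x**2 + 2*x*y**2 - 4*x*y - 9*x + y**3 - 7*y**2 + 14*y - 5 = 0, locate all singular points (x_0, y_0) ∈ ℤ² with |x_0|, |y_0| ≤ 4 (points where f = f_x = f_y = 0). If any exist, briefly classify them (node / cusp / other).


Singular points: {(1, 2)}; classification: cusp.

Compute partial derivatives:
  f_x = -9*x**2 - 4*x*y + 26*x + 2*y**2 - 4*y - 9.
  f_y = -2*x**2 + 4*x*y - 4*x + 3*y**2 - 14*y + 14.
Scan x_0 ∈ {−4, ..., 4}. For each x_0, f_y(x_0, y) is a polynomial in y; find its integer roots y ∈ {−4, ..., 4}, then test f_x and f at those candidates.
  x = -4: f_y(-4, y) = 3*y**2 - 30*y - 2; no integer root y with |y| ≤ 4.
  x = -3: f_y(-3, y) = 3*y**2 - 26*y + 8; no integer root y with |y| ≤ 4.
  x = -2: f_y(-2, y) = 3*y**2 - 22*y + 14; no integer root y with |y| ≤ 4.
  x = -1: f_y(-1, y) = 3*y**2 - 18*y + 16; no integer root y with |y| ≤ 4.
  x = 0: f_y(0, y) = 3*y**2 - 14*y + 14; no integer root y with |y| ≤ 4.
  x = 1: f_y(1, y) = 3*y**2 - 10*y + 8; vanishes at y ∈ {2}. (1, 2): f_x = 0, f = 0 — SINGULAR.
  x = 2: f_y(2, y) = 3*y**2 - 6*y - 2; no integer root y with |y| ≤ 4.
  x = 3: f_y(3, y) = 3*y**2 - 2*y - 16; vanishes at y ∈ {-2}. (3, -2): f_x = 28 ≠ 0.
  x = 4: f_y(4, y) = 3*y**2 + 2*y - 34; no integer root y with |y| ≤ 4.
Only singular point on the grid: (1, 2).
Classify: substitute x = 1 + u, y = 2 + v and expand: f = -3*u**3 - 2*u**2*v + 2*u*v**2 + v**3 + v**2.
No constant or linear terms (consistent with a singular point). Quadratic part: v**2. Cubic part: -3*u**3 - 2*u**2*v + 2*u*v**2 + v**3.
The quadratic part v**2 is a perfect square, so there is a single (double) tangent line v = 0, i.e. y = 2. Restricting the cubic part to that line (v = 0) leaves -3*u**3 ≠ 0, so f is not divisible by v and the branch is v² ≈ 3*u**3 to lowest order — this is a cusp.
Classification: cusp.


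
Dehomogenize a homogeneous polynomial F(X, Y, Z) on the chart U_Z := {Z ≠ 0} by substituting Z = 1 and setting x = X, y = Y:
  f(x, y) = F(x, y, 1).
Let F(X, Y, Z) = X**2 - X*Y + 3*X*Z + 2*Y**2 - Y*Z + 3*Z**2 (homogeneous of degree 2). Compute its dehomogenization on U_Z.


f(x, y) = x**2 - x*y + 3*x + 2*y**2 - y + 3

On U_Z we set Z = 1. Each monomial c·X^i·Y^j·Z^k in F becomes c·x^i·y^j·1^k = c·x^i·y^j.
Substituting Z = 1: F(X, Y, 1) = x**2 - x*y + 3*x + 2*y**2 - y + 3.
Note: deg(f) ≤ deg(F) = 2; strict inequality happens when F is divisible by Z (lost terms).


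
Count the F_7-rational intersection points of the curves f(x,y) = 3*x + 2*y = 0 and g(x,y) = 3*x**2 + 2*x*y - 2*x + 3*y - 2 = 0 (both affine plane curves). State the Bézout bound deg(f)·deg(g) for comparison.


Common zeros: {(4, 1)}; count = 1; Bézout bound = 2.

deg(f) = 1, deg(g) = 2, so Bézout bound = 2.
Scan x ∈ F_7. For each x, list the y ∈ F_7 with f(x, y) ≡ 0 and those with g(x, y) ≡ 0 (mod 7); the common zeros in that column are the intersection.
  x = 0: f ≡ 0 at y ∈ {0}; g ≡ 0 at y ∈ {3}; common: ∅.
  x = 1: f ≡ 0 at y ∈ {2}; g ≡ 0 at y ∈ {3}; common: ∅.
  x = 2: f ≡ 0 at y ∈ {4}; g ≡ 0 at y ∈ ∅; common: ∅.
  x = 3: f ≡ 0 at y ∈ {6}; g ≡ 0 at y ∈ {1}; common: ∅.
  x = 4: f ≡ 0 at y ∈ {1}; g ≡ 0 at y ∈ {1}; common: {1}.
  x = 5: f ≡ 0 at y ∈ {3}; g ≡ 0 at y ∈ {0}; common: ∅.
  x = 6: f ≡ 0 at y ∈ {5}; g ≡ 0 at y ∈ {4}; common: ∅.
Collecting: common zeros = {(4, 1)}, so the count is 1.
Comparison with the Bézout bound: 1 ≤ 2 = deg(f)·deg(g), as expected for curves with no common component (the affine F_7-count falls short of the bound because intersections may lie at infinity, over extension fields, or carry multiplicity).


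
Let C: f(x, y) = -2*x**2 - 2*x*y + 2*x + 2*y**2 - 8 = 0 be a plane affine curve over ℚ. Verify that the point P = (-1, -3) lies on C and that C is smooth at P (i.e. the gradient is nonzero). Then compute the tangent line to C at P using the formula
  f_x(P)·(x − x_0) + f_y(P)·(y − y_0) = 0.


Tangent line at P: 12*x - 10*y - 18 = 0.

Step 1: f(-1, -3) = 0, so P lies on C.
Step 2: partial derivatives
  f_x(x, y) = -4*x - 2*y + 2, f_y(x, y) = -2*x + 4*y.
  f_x(P) = 12, f_y(P) = -10 (gradient nonzero, so P is smooth).
Step 3: tangent line at P: 12·(x − -1) + -10·(y − -3) = 0.
Expanding: 12*x - 10*y - 18 = 0.


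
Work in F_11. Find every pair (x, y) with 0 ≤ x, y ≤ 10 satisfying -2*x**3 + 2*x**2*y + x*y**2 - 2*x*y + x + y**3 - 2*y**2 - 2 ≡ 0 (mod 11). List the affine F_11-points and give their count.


Affine F_11-points: {(2, 1), (2, 2), (2, 8), (4, 1), (4, 4), (6, 1), (7, 5), (7, 7), (10, 3)}; count = 9.

For each of the 121 pairs (x, y) ∈ F_11², evaluate f(x, y) mod 11. Record the zeros.
  x = 0: [0↦9, 1↦8, 2↦9, 3↦7, 4↦8, 5↦7, 6↦10, 7↦1, 8↦8, 9↦4, 10↦6]  zeros at y ∈ ∅
  x = 1: [0↦8, 1↦8, 2↦1, 3↦4, 4↦1, 5↦9, 6↦1, 7↦5, 8↦5, 9↦7, 10↦6]  zeros at y ∈ ∅
  x = 2: [0↦6, 1↦0, 2↦0, 3↦1, 4↦9, 5↦8, 6↦4, 7↦3, 8↦0, 9↦1, 10↦1]  zeros at y ∈ {1, 2, 8}
  x = 3: [0↦2, 1↦5, 2↦5, 3↦8, 4↦9, 5↦3, 6↦7, 7↦5, 8↦3, 9↦7, 10↦1]  zeros at y ∈ ∅
  x = 4: [0↦6, 1↦0, 2↦4, 3↦2, 4↦0, 5↦4, 6↦9, 7↦10, 8↦2, 9↦2, 10↦5]  zeros at y ∈ {1, 4}
  x = 5: [0↦6, 1↦6, 2↦7, 3↦4, 4↦3, 5↦10, 6↦9, 7↦6, 8↦7, 9↦7, 10↦1]  zeros at y ∈ ∅
  x = 6: [0↦1, 1↦0, 2↦2, 3↦2, 4↦6, 5↦9, 6↦6, 7↦3, 8↦6, 9↦10, 10↦10]  zeros at y ∈ {1}
  x = 7: [0↦1, 1↦3, 2↦10, 3↦6, 4↦8, 5↦0, 6↦10, 7↦0, 8↦9, 9↦10, 10↦9]  zeros at y ∈ {5, 7}
  x = 8: [0↦5, 1↦3, 2↦8, 3↦4, 4↦8, 5↦4, 6↦9, 7↦7, 8↦4, 9↦6, 10↦8]  zeros at y ∈ ∅
  x = 9: [0↦1, 1↦10, 2↦6, 3↦6, 4↦5, 5↦9, 6↦2, 7↦1, 8↦1, 9↦8, 10↦6]  zeros at y ∈ ∅
  x = 10: [0↦10, 1↦1, 2↦3, 3↦0, 4↦9, 5↦3, 6↦10, 7↦3, 8↦10, 9↦4, 10↦2]  zeros at y ∈ {3}
Collecting zeros: affine points = {(2, 1), (2, 2), (2, 8), (4, 1), (4, 4), (6, 1), (7, 5), (7, 7), (10, 3)}.
Total count |C(F_11)_aff| = 9.


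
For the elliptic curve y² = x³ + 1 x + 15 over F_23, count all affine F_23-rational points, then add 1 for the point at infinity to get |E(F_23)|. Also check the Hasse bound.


Affine points = {(2, 5), (2, 18), (8, 11), (8, 12), (10, 6), (10, 17), (11, 0), (14, 6), (14, 17), (15, 1), (15, 22), (17, 0), (18, 0), (19, 4), (19, 19), (20, 10), (20, 13), (22, 6), (22, 17)}; affine count = 19; |E(F_23)| = 20.

Discriminant check: Δ ∝ 4a³ + 27b² = 4·1³ + 27·15² = 4·1 + 27·225 ≡ 7 (mod 23). Nonzero ⇒ E is nonsingular.
For each x ∈ F_23, compute rhs = x³ + 1·x + 15 mod 23, then count y ∈ F_23 with y² ≡ rhs.
  x = 0: rhs = 15, matching y values: none (0 points).
  x = 1: rhs = 17, matching y values: none (0 points).
  x = 2: rhs = 2, matching y values: 5, 18 (2 points).
  x = 3: rhs = 22, matching y values: none (0 points).
  x = 4: rhs = 14, matching y values: none (0 points).
  x = 5: rhs = 7, matching y values: none (0 points).
  x = 6: rhs = 7, matching y values: none (0 points).
  x = 7: rhs = 20, matching y values: none (0 points).
  x = 8: rhs = 6, matching y values: 11, 12 (2 points).
  x = 9: rhs = 17, matching y values: none (0 points).
  x = 10: rhs = 13, matching y values: 6, 17 (2 points).
  x = 11: rhs = 0, matching y values: 0 (1 points).
  x = 12: rhs = 7, matching y values: none (0 points).
  x = 13: rhs = 17, matching y values: none (0 points).
  x = 14: rhs = 13, matching y values: 6, 17 (2 points).
  x = 15: rhs = 1, matching y values: 1, 22 (2 points).
  x = 16: rhs = 10, matching y values: none (0 points).
  x = 17: rhs = 0, matching y values: 0 (1 points).
  x = 18: rhs = 0, matching y values: 0 (1 points).
  x = 19: rhs = 16, matching y values: 4, 19 (2 points).
  x = 20: rhs = 8, matching y values: 10, 13 (2 points).
  x = 21: rhs = 5, matching y values: none (0 points).
  x = 22: rhs = 13, matching y values: 6, 17 (2 points).
Total affine count: 19.
Full point count |E(F_23)| = 19 + 1 = 20.
Hasse bound: |20 − (23+1)| = |-4| = 4 ≤ 2√23 ≈ 9.5917 ✓.


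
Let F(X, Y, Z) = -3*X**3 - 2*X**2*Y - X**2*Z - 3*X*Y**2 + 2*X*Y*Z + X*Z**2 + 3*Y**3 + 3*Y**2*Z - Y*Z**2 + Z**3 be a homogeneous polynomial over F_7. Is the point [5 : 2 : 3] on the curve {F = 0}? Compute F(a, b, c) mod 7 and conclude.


F(5,2,3) ≡ 5 (mod 7); P is NOT on the curve.

Evaluate F(5, 2, 3) term-by-term (mod 7).
  -3*X**3 ↦ -3·125·1·1 = -375
  -2*X**2*Y ↦ -2·25·2·1 = -100
  -X**2*Z ↦ -1·25·1·3 = -75
  -3*X*Y**2 ↦ -3·5·4·1 = -60
  2*X*Y*Z ↦ 2·5·2·3 = 60
  X*Z**2 ↦ 1·5·1·9 = 45
  3*Y**3 ↦ 3·1·8·1 = 24
  3*Y**2*Z ↦ 3·1·4·3 = 36
  -Y*Z**2 ↦ -1·1·2·9 = -18
  Z**3 ↦ 1·1·1·27 = 27
Sum: F(5, 2, 3) = (-375) + (-100) + (-75) + (-60) + (60) + (45) + (24) + (36) + (-18) + (27) = -436.
Reducing mod 7: -436 ≡ 5 (mod 7).
Since F(a, b, c) ≡ 5 ≠ 0 (mod 7), P does NOT lie on the curve.


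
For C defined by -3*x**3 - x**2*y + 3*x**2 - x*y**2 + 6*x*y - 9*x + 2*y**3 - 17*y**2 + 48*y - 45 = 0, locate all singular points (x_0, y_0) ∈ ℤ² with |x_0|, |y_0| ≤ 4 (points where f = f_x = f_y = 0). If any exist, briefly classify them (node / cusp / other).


Singular points: {(0, 3)}; classification: cusp.

Compute partial derivatives:
  f_x = -9*x**2 - 2*x*y + 6*x - y**2 + 6*y - 9.
  f_y = -x**2 - 2*x*y + 6*x + 6*y**2 - 34*y + 48.
Scan x_0 ∈ {−4, ..., 4}. For each x_0, f_y(x_0, y) is a polynomial in y; find its integer roots y ∈ {−4, ..., 4}, then test f_x and f at those candidates.
  x = -4: f_y(-4, y) = 6*y**2 - 26*y + 8; vanishes at y ∈ {4}. (-4, 4): f_x = -137 ≠ 0.
  x = -3: f_y(-3, y) = 6*y**2 - 28*y + 21; no integer root y with |y| ≤ 4.
  x = -2: f_y(-2, y) = 6*y**2 - 30*y + 32; no integer root y with |y| ≤ 4.
  x = -1: f_y(-1, y) = 6*y**2 - 32*y + 41; no integer root y with |y| ≤ 4.
  x = 0: f_y(0, y) = 6*y**2 - 34*y + 48; vanishes at y ∈ {3}. (0, 3): f_x = 0, f = 0 — SINGULAR.
  x = 1: f_y(1, y) = 6*y**2 - 36*y + 53; no integer root y with |y| ≤ 4.
  x = 2: f_y(2, y) = 6*y**2 - 38*y + 56; vanishes at y ∈ {4}. (2, 4): f_x = -41 ≠ 0.
  x = 3: f_y(3, y) = 6*y**2 - 40*y + 57; no integer root y with |y| ≤ 4.
  x = 4: f_y(4, y) = 6*y**2 - 42*y + 56; no integer root y with |y| ≤ 4.
Only singular point on the grid: (0, 3).
Classify: substitute x = 0 + u, y = 3 + v and expand: f = -3*u**3 - u**2*v - u*v**2 + 2*v**3 + v**2.
No constant or linear terms (consistent with a singular point). Quadratic part: v**2. Cubic part: -3*u**3 - u**2*v - u*v**2 + 2*v**3.
The quadratic part v**2 is a perfect square, so there is a single (double) tangent line v = 0, i.e. y = 3. Restricting the cubic part to that line (v = 0) leaves -3*u**3 ≠ 0, so f is not divisible by v and the branch is v² ≈ 3*u**3 to lowest order — this is a cusp.
Classification: cusp.


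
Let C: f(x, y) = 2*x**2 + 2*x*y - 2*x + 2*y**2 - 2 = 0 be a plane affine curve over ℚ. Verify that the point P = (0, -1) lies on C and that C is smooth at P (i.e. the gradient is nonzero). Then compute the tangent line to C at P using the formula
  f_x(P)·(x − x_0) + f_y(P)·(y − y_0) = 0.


Tangent line at P: -4*x - 4*y - 4 = 0.

Step 1: f(0, -1) = 0, so P lies on C.
Step 2: partial derivatives
  f_x(x, y) = 4*x + 2*y - 2, f_y(x, y) = 2*x + 4*y.
  f_x(P) = -4, f_y(P) = -4 (gradient nonzero, so P is smooth).
Step 3: tangent line at P: -4·(x − 0) + -4·(y − -1) = 0.
Expanding: -4*x - 4*y - 4 = 0.


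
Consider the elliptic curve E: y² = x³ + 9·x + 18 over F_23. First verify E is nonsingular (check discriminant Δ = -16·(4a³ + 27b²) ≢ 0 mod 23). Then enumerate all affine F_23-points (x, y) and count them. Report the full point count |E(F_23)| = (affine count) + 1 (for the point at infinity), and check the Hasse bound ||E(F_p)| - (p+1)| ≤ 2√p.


Affine points = {(0, 8), (0, 15), (3, 7), (3, 16), (4, 7), (4, 16), (5, 2), (5, 21), (6, 9), (6, 14), (8, 2), (8, 21), (9, 0), (10, 2), (10, 21), (13, 3), (13, 20), (14, 6), (14, 17), (15, 3), (15, 20), (16, 7), (16, 16), (17, 1), (17, 22), (18, 3), (18, 20), (22, 10), (22, 13)}; affine count = 29; |E(F_23)| = 30.

Discriminant check: Δ ∝ 4a³ + 27b² = 4·9³ + 27·18² = 4·729 + 27·324 ≡ 3 (mod 23). Nonzero ⇒ E is nonsingular.
For each x ∈ F_23, compute rhs = x³ + 9·x + 18 mod 23, then count y ∈ F_23 with y² ≡ rhs.
  x = 0: rhs = 18, matching y values: 8, 15 (2 points).
  x = 1: rhs = 5, matching y values: none (0 points).
  x = 2: rhs = 21, matching y values: none (0 points).
  x = 3: rhs = 3, matching y values: 7, 16 (2 points).
  x = 4: rhs = 3, matching y values: 7, 16 (2 points).
  x = 5: rhs = 4, matching y values: 2, 21 (2 points).
  x = 6: rhs = 12, matching y values: 9, 14 (2 points).
  x = 7: rhs = 10, matching y values: none (0 points).
  x = 8: rhs = 4, matching y values: 2, 21 (2 points).
  x = 9: rhs = 0, matching y values: 0 (1 points).
  x = 10: rhs = 4, matching y values: 2, 21 (2 points).
  x = 11: rhs = 22, matching y values: none (0 points).
  x = 12: rhs = 14, matching y values: none (0 points).
  x = 13: rhs = 9, matching y values: 3, 20 (2 points).
  x = 14: rhs = 13, matching y values: 6, 17 (2 points).
  x = 15: rhs = 9, matching y values: 3, 20 (2 points).
  x = 16: rhs = 3, matching y values: 7, 16 (2 points).
  x = 17: rhs = 1, matching y values: 1, 22 (2 points).
  x = 18: rhs = 9, matching y values: 3, 20 (2 points).
  x = 19: rhs = 10, matching y values: none (0 points).
  x = 20: rhs = 10, matching y values: none (0 points).
  x = 21: rhs = 15, matching y values: none (0 points).
  x = 22: rhs = 8, matching y values: 10, 13 (2 points).
Total affine count: 29.
Full point count |E(F_23)| = 29 + 1 = 30.
Hasse bound: |30 − (23+1)| = |6| = 6 ≤ 2√23 ≈ 9.5917 ✓.


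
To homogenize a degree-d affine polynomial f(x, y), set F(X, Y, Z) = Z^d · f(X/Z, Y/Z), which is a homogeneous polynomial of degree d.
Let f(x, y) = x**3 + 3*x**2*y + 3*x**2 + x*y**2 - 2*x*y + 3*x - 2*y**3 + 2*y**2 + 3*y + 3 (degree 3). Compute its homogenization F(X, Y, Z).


F(X, Y, Z) = X**3 + 3*X**2*Y + 3*X**2*Z + X*Y**2 - 2*X*Y*Z + 3*X*Z**2 - 2*Y**3 + 2*Y**2*Z + 3*Y*Z**2 + 3*Z**3

deg(f) = 3.
Substitute x = X/Z, y = Y/Z into f, then multiply by Z^3.
  monomial 1·x^3·y^0 ↦ 1·X^3·Y^0·Z^0.
  monomial 3·x^2·y^1 ↦ 3·X^2·Y^1·Z^0.
  monomial 3·x^2·y^0 ↦ 3·X^2·Y^0·Z^1.
  monomial 1·x^1·y^2 ↦ 1·X^1·Y^2·Z^0.
  monomial -2·x^1·y^1 ↦ -2·X^1·Y^1·Z^1.
  monomial 3·x^1·y^0 ↦ 3·X^1·Y^0·Z^2.
  monomial -2·x^0·y^3 ↦ -2·X^0·Y^3·Z^0.
  monomial 2·x^0·y^2 ↦ 2·X^0·Y^2·Z^1.
  monomial 3·x^0·y^1 ↦ 3·X^0·Y^1·Z^2.
  monomial 3·x^0·y^0 ↦ 3·X^0·Y^0·Z^3.
Collecting: F(X, Y, Z) = X**3 + 3*X**2*Y + 3*X**2*Z + X*Y**2 - 2*X*Y*Z + 3*X*Z**2 - 2*Y**3 + 2*Y**2*Z + 3*Y*Z**2 + 3*Z**3.


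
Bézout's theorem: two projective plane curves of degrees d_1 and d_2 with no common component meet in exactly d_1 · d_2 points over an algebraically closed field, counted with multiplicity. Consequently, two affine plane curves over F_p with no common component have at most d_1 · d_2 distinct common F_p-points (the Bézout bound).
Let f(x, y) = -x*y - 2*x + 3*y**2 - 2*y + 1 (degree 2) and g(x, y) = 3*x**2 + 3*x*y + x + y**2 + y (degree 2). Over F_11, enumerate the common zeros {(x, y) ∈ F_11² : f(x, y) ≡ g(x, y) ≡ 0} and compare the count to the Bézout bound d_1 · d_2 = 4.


Common zeros: ∅; count = 0; Bézout bound = 4.

deg(f) = 2, deg(g) = 2, so Bézout bound = 4.
Scan x ∈ F_11. For each x, list the y ∈ F_11 with f(x, y) ≡ 0 and those with g(x, y) ≡ 0 (mod 11); the common zeros in that column are the intersection.
  x = 0: f ≡ 0 at y ∈ {3, 5}; g ≡ 0 at y ∈ {0, 10}; common: ∅.
  x = 1: f ≡ 0 at y ∈ ∅; g ≡ 0 at y ∈ {9}; common: ∅.
  x = 2: f ≡ 0 at y ∈ ∅; g ≡ 0 at y ∈ {1, 3}; common: ∅.
  x = 3: f ≡ 0 at y ∈ ∅; g ≡ 0 at y ∈ ∅; common: ∅.
  x = 4: f ≡ 0 at y ∈ ∅; g ≡ 0 at y ∈ {1, 8}; common: ∅.
  x = 5: f ≡ 0 at y ∈ {2, 4}; g ≡ 0 at y ∈ ∅; common: ∅.
  x = 6: f ≡ 0 at y ∈ {0, 10}; g ≡ 0 at y ∈ {6, 8}; common: ∅.
  x = 7: f ≡ 0 at y ∈ ∅; g ≡ 0 at y ∈ {0}; common: ∅.
  x = 8: f ≡ 0 at y ∈ {1, 6}; g ≡ 0 at y ∈ {9, 10}; common: ∅.
  x = 9: f ≡ 0 at y ∈ ∅; g ≡ 0 at y ∈ ∅; common: ∅.
  x = 10: f ≡ 0 at y ∈ {7, 8}; g ≡ 0 at y ∈ ∅; common: ∅.
Collecting: common zeros = ∅, so the count is 0.
Comparison with the Bézout bound: 0 ≤ 4 = deg(f)·deg(g), as expected for curves with no common component (the affine F_11-count falls short of the bound because intersections may lie at infinity, over extension fields, or carry multiplicity).


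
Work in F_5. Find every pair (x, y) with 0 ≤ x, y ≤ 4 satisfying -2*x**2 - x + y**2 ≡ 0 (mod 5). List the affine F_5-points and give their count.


Affine F_5-points: {(0, 0), (2, 0), (3, 1), (3, 4), (4, 1), (4, 4)}; count = 6.

For each of the 25 pairs (x, y) ∈ F_5², evaluate f(x, y) mod 5. Record the zeros.
  x = 0: [0↦0, 1↦1, 2↦4, 3↦4, 4↦1]  zeros at y ∈ {0}
  x = 1: [0↦2, 1↦3, 2↦1, 3↦1, 4↦3]  zeros at y ∈ ∅
  x = 2: [0↦0, 1↦1, 2↦4, 3↦4, 4↦1]  zeros at y ∈ {0}
  x = 3: [0↦4, 1↦0, 2↦3, 3↦3, 4↦0]  zeros at y ∈ {1, 4}
  x = 4: [0↦4, 1↦0, 2↦3, 3↦3, 4↦0]  zeros at y ∈ {1, 4}
Collecting zeros: affine points = {(0, 0), (2, 0), (3, 1), (3, 4), (4, 1), (4, 4)}.
Total count |C(F_5)_aff| = 6.


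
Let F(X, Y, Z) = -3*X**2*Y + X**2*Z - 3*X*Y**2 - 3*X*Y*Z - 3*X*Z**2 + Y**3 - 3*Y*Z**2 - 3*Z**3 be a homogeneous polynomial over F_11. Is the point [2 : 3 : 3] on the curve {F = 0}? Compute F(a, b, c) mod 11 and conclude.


F(2,3,3) ≡ 9 (mod 11); P is NOT on the curve.

Evaluate F(2, 3, 3) term-by-term (mod 11).
  -3*X**2*Y ↦ -3·4·3·1 = -36
  X**2*Z ↦ 1·4·1·3 = 12
  -3*X*Y**2 ↦ -3·2·9·1 = -54
  -3*X*Y*Z ↦ -3·2·3·3 = -54
  -3*X*Z**2 ↦ -3·2·1·9 = -54
  Y**3 ↦ 1·1·27·1 = 27
  -3*Y*Z**2 ↦ -3·1·3·9 = -81
  -3*Z**3 ↦ -3·1·1·27 = -81
Sum: F(2, 3, 3) = (-36) + (12) + (-54) + (-54) + (-54) + (27) + (-81) + (-81) = -321.
Reducing mod 11: -321 ≡ 9 (mod 11).
Since F(a, b, c) ≡ 9 ≠ 0 (mod 11), P does NOT lie on the curve.


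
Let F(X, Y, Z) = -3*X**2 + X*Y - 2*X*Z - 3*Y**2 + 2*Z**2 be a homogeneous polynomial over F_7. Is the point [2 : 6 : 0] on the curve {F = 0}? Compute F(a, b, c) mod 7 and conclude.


F(2,6,0) ≡ 4 (mod 7); P is NOT on the curve.

Evaluate F(2, 6, 0) term-by-term (mod 7).
  -3*X**2 ↦ -3·4·1·1 = -12
  X*Y ↦ 1·2·6·1 = 12
  -2*X*Z ↦ -2·2·1·0 = 0
  -3*Y**2 ↦ -3·1·36·1 = -108
  2*Z**2 ↦ 2·1·1·0 = 0
Sum: F(2, 6, 0) = (-12) + (12) + (0) + (-108) + (0) = -108.
Reducing mod 7: -108 ≡ 4 (mod 7).
Since F(a, b, c) ≡ 4 ≠ 0 (mod 7), P does NOT lie on the curve.


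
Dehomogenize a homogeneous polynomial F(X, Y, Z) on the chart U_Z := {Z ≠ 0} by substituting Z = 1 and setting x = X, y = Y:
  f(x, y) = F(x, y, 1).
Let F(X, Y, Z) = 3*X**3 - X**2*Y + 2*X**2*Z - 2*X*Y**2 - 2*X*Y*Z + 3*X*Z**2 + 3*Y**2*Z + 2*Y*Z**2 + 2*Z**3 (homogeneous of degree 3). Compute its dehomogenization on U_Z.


f(x, y) = 3*x**3 - x**2*y + 2*x**2 - 2*x*y**2 - 2*x*y + 3*x + 3*y**2 + 2*y + 2

On U_Z we set Z = 1. Each monomial c·X^i·Y^j·Z^k in F becomes c·x^i·y^j·1^k = c·x^i·y^j.
Substituting Z = 1: F(X, Y, 1) = 3*x**3 - x**2*y + 2*x**2 - 2*x*y**2 - 2*x*y + 3*x + 3*y**2 + 2*y + 2.
Note: deg(f) ≤ deg(F) = 3; strict inequality happens when F is divisible by Z (lost terms).


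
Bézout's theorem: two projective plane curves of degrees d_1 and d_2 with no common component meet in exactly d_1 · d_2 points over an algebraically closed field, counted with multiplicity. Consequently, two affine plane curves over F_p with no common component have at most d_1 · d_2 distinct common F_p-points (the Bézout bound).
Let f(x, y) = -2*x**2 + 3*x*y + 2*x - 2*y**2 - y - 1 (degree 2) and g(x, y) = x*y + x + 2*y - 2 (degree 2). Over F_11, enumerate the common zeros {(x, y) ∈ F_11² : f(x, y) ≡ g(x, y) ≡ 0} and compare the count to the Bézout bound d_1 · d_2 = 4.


Common zeros: {(5, 9)}; count = 1; Bézout bound = 4.

deg(f) = 2, deg(g) = 2, so Bézout bound = 4.
Scan x ∈ F_11. For each x, list the y ∈ F_11 with f(x, y) ≡ 0 and those with g(x, y) ≡ 0 (mod 11); the common zeros in that column are the intersection.
  x = 0: f ≡ 0 at y ∈ {2, 3}; g ≡ 0 at y ∈ {1}; common: ∅.
  x = 1: f ≡ 0 at y ∈ ∅; g ≡ 0 at y ∈ {4}; common: ∅.
  x = 2: f ≡ 0 at y ∈ ∅; g ≡ 0 at y ∈ {0}; common: ∅.
  x = 3: f ≡ 0 at y ∈ {7, 8}; g ≡ 0 at y ∈ {2}; common: ∅.
  x = 4: f ≡ 0 at y ∈ {2, 9}; g ≡ 0 at y ∈ {7}; common: ∅.
  x = 5: f ≡ 0 at y ∈ {9}; g ≡ 0 at y ∈ {9}; common: {9}.
  x = 6: f ≡ 0 at y ∈ ∅; g ≡ 0 at y ∈ {5}; common: ∅.
  x = 7: f ≡ 0 at y ∈ ∅; g ≡ 0 at y ∈ {8}; common: ∅.
  x = 8: f ≡ 0 at y ∈ ∅; g ≡ 0 at y ∈ {6}; common: ∅.
  x = 9: f ≡ 0 at y ∈ {1}; g ≡ 0 at y ∈ ∅; common: ∅.
  x = 10: f ≡ 0 at y ∈ {1, 8}; g ≡ 0 at y ∈ {3}; common: ∅.
Collecting: common zeros = {(5, 9)}, so the count is 1.
Comparison with the Bézout bound: 1 ≤ 4 = deg(f)·deg(g), as expected for curves with no common component (the affine F_11-count falls short of the bound because intersections may lie at infinity, over extension fields, or carry multiplicity).


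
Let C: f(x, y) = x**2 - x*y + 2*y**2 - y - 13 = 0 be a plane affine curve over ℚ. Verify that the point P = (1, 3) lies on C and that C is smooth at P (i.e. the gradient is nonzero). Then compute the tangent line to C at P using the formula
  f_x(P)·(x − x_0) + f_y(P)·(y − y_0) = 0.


Tangent line at P: -x + 10*y - 29 = 0.

Step 1: f(1, 3) = 0, so P lies on C.
Step 2: partial derivatives
  f_x(x, y) = 2*x - y, f_y(x, y) = -x + 4*y - 1.
  f_x(P) = -1, f_y(P) = 10 (gradient nonzero, so P is smooth).
Step 3: tangent line at P: -1·(x − 1) + 10·(y − 3) = 0.
Expanding: -x + 10*y - 29 = 0.


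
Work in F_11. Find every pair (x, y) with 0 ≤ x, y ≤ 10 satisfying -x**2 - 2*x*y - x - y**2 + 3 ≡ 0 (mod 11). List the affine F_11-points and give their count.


Affine F_11-points: {(0, 5), (0, 6), (2, 8), (2, 10), (3, 8), (5, 3), (5, 9), (9, 6), (9, 9), (10, 3), (10, 10)}; count = 11.

For each of the 121 pairs (x, y) ∈ F_11², evaluate f(x, y) mod 11. Record the zeros.
  x = 0: [0↦3, 1↦2, 2↦10, 3↦5, 4↦9, 5↦0, 6↦0, 7↦9, 8↦5, 9↦10, 10↦2]  zeros at y ∈ {5, 6}
  x = 1: [0↦1, 1↦9, 2↦4, 3↦8, 4↦10, 5↦10, 6↦8, 7↦4, 8↦9, 9↦1, 10↦2]  zeros at y ∈ ∅
  x = 2: [0↦8, 1↦3, 2↦7, 3↦9, 4↦9, 5↦7, 6↦3, 7↦8, 8↦0, 9↦1, 10↦0]  zeros at y ∈ {8, 10}
  x = 3: [0↦2, 1↦6, 2↦8, 3↦8, 4↦6, 5↦2, 6↦7, 7↦10, 8↦0, 9↦10, 10↦7]  zeros at y ∈ {8}
  x = 4: [0↦5, 1↦7, 2↦7, 3↦5, 4↦1, 5↦6, 6↦9, 7↦10, 8↦9, 9↦6, 10↦1]  zeros at y ∈ ∅
  x = 5: [0↦6, 1↦6, 2↦4, 3↦0, 4↦5, 5↦8, 6↦9, 7↦8, 8↦5, 9↦0, 10↦4]  zeros at y ∈ {3, 9}
  x = 6: [0↦5, 1↦3, 2↦10, 3↦4, 4↦7, 5↦8, 6↦7, 7↦4, 8↦10, 9↦3, 10↦5]  zeros at y ∈ ∅
  x = 7: [0↦2, 1↦9, 2↦3, 3↦6, 4↦7, 5↦6, 6↦3, 7↦9, 8↦2, 9↦4, 10↦4]  zeros at y ∈ ∅
  x = 8: [0↦8, 1↦2, 2↦5, 3↦6, 4↦5, 5↦2, 6↦8, 7↦1, 8↦3, 9↦3, 10↦1]  zeros at y ∈ ∅
  x = 9: [0↦1, 1↦4, 2↦5, 3↦4, 4↦1, 5↦7, 6↦0, 7↦2, 8↦2, 9↦0, 10↦7]  zeros at y ∈ {6, 9}
  x = 10: [0↦3, 1↦4, 2↦3, 3↦0, 4↦6, 5↦10, 6↦1, 7↦1, 8↦10, 9↦6, 10↦0]  zeros at y ∈ {3, 10}
Collecting zeros: affine points = {(0, 5), (0, 6), (2, 8), (2, 10), (3, 8), (5, 3), (5, 9), (9, 6), (9, 9), (10, 3), (10, 10)}.
Total count |C(F_11)_aff| = 11.


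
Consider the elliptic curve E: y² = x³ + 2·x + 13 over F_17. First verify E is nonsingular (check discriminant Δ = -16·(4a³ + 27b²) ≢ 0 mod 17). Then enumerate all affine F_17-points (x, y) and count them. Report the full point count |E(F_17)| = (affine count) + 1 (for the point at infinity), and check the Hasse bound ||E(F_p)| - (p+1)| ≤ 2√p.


Affine points = {(0, 8), (0, 9), (1, 4), (1, 13), (2, 5), (2, 12), (4, 0), (7, 8), (7, 9), (10, 8), (10, 9), (13, 3), (13, 14), (15, 1), (15, 16)}; affine count = 15; |E(F_17)| = 16.

Discriminant check: Δ ∝ 4a³ + 27b² = 4·2³ + 27·13² = 4·8 + 27·169 ≡ 5 (mod 17). Nonzero ⇒ E is nonsingular.
For each x ∈ F_17, compute rhs = x³ + 2·x + 13 mod 17, then count y ∈ F_17 with y² ≡ rhs.
  x = 0: rhs = 13, matching y values: 8, 9 (2 points).
  x = 1: rhs = 16, matching y values: 4, 13 (2 points).
  x = 2: rhs = 8, matching y values: 5, 12 (2 points).
  x = 3: rhs = 12, matching y values: none (0 points).
  x = 4: rhs = 0, matching y values: 0 (1 points).
  x = 5: rhs = 12, matching y values: none (0 points).
  x = 6: rhs = 3, matching y values: none (0 points).
  x = 7: rhs = 13, matching y values: 8, 9 (2 points).
  x = 8: rhs = 14, matching y values: none (0 points).
  x = 9: rhs = 12, matching y values: none (0 points).
  x = 10: rhs = 13, matching y values: 8, 9 (2 points).
  x = 11: rhs = 6, matching y values: none (0 points).
  x = 12: rhs = 14, matching y values: none (0 points).
  x = 13: rhs = 9, matching y values: 3, 14 (2 points).
  x = 14: rhs = 14, matching y values: none (0 points).
  x = 15: rhs = 1, matching y values: 1, 16 (2 points).
  x = 16: rhs = 10, matching y values: none (0 points).
Total affine count: 15.
Full point count |E(F_17)| = 15 + 1 = 16.
Hasse bound: |16 − (17+1)| = |-2| = 2 ≤ 2√17 ≈ 8.2462 ✓.


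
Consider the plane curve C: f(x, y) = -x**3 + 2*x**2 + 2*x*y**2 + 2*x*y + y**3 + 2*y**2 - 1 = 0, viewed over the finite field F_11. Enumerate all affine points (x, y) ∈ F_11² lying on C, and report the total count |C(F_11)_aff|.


Affine F_11-points: {(0, 3), (0, 7), (0, 10), (1, 0), (2, 10), (4, 0), (5, 2), (5, 4), (6, 3), (6, 7), (6, 9), (7, 3), (7, 7), (8, 0)}; count = 14.

For each of the 121 pairs (x, y) ∈ F_11², evaluate f(x, y) mod 11. Record the zeros.
  x = 0: [0↦10, 1↦2, 2↦4, 3↦0, 4↦7, 5↦9, 6↦1, 7↦0, 8↦1, 9↦10, 10↦0]  zeros at y ∈ {3, 7, 10}
  x = 1: [0↦0, 1↦7, 2↦6, 3↦3, 4↦4, 5↦4, 6↦9, 7↦3, 8↦3, 9↦4, 10↦1]  zeros at y ∈ {0}
  x = 2: [0↦10, 1↦10, 2↦6, 3↦4, 4↦10, 5↦8, 6↦4, 7↦4, 8↦3, 9↦7, 10↦0]  zeros at y ∈ {10}
  x = 3: [0↦1, 1↦5, 2↦9, 3↦8, 4↦8, 5↦4, 6↦2, 7↦8, 8↦6, 9↦2, 10↦2]  zeros at y ∈ ∅
  x = 4: [0↦0, 1↦8, 2↦9, 3↦9, 4↦3, 5↦8, 6↦8, 7↦9, 8↦6, 9↦5, 10↦1]  zeros at y ∈ {0}
  x = 5: [0↦1, 1↦2, 2↦0, 3↦1, 4↦0, 5↦3, 6↦5, 7↦1, 8↦8, 9↦10, 10↦2]  zeros at y ∈ {2, 4}
  x = 6: [0↦9, 1↦3, 2↦9, 3↦0, 4↦4, 5↦5, 6↦9, 7↦0, 8↦6, 9↦0, 10↦10]  zeros at y ∈ {3, 7, 9}
  x = 7: [0↦7, 1↦5, 2↦8, 3↦0, 4↦9, 5↦8, 6↦3, 7↦0, 8↦5, 9↦2, 10↦8]  zeros at y ∈ {3, 7}
  x = 8: [0↦0, 1↦2, 2↦2, 3↦6, 4↦9, 5↦6, 6↦3, 7↦6, 8↦10, 9↦10, 10↦1]  zeros at y ∈ {0}
  x = 9: [0↦4, 1↦10, 2↦7, 3↦1, 4↦9, 5↦4, 6↦3, 7↦1, 8↦4, 9↦7, 10↦5]  zeros at y ∈ ∅
  x = 10: [0↦2, 1↦1, 2↦6, 3↦1, 4↦3, 5↦7, 6↦8, 7↦1, 8↦3, 9↦9, 10↦3]  zeros at y ∈ ∅
Collecting zeros: affine points = {(0, 3), (0, 7), (0, 10), (1, 0), (2, 10), (4, 0), (5, 2), (5, 4), (6, 3), (6, 7), (6, 9), (7, 3), (7, 7), (8, 0)}.
Total count |C(F_11)_aff| = 14.
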